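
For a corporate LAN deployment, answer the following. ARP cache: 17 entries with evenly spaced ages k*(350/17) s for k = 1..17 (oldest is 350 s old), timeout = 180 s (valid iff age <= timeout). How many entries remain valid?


Ages are k * 350/17 s for k = 1..17 (spacing = 20.5882 s).
Entry k is valid iff k * 350/17 <= 180 iff k <= 17 * 180 / 350 = 8.7429
n_valid = floor(8.7429) = 8
(n_stale = 17 - 8 = 9)

8


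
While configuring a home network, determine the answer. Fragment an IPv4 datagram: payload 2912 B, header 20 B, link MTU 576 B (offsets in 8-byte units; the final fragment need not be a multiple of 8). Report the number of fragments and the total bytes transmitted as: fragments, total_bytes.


Max data per non-final fragment = floor((MTU - header)/8)*8 = floor((576 - 20)/8)*8 = floor(556/8)*8 = 552 B
Final fragment needs no 8-byte alignment: it can carry up to MTU - header = 556 B
Non-final fragments needed = ceil((payload - 556) / 552) = ceil(2356/552) = ceil(4.2681) = 5
Number of fragments = 5 + 1 = 6
Fragment sizes (data): 5 * 552 B + 152 B (last, 152 <= 556 OK)
Total bytes sent = payload + n_frags * header = 2912 + 6*20 = 2912 + 120 = 3032 B

6, 3032


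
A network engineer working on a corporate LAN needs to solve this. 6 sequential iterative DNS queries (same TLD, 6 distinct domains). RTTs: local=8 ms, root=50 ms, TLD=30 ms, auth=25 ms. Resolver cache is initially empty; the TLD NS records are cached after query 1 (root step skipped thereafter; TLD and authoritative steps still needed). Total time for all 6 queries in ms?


Lookup 1 (cold cache): local + root + TLD + auth = 8 + 50 + 30 + 25 = 113 ms
Lookups 2..6 (TLD NS cached -> skip root; new domain -> still ask TLD and auth): local + TLD + auth = 8 + 30 + 25 = 63 ms each
Remaining 5 lookups: 5 * 63 = 315 ms
Total = 113 + 315 = 428 ms

428


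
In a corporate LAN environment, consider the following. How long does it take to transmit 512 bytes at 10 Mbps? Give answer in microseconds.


Given: packet = 512 bytes, bandwidth = 10 Mbps
Packet in bits = 512 * 8 = 4096 bits
Bandwidth = 10 * 10^6 = 10000000 bps
Time = 4096 / 10000000 seconds
Time in us = 4096 * 10^6 / 10000000 = 409.6

409.6


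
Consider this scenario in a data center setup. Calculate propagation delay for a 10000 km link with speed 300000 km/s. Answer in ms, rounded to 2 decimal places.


Given: distance = 10000 km, speed = 300000 km/s
Delay = distance / speed = 10000 / 300000 seconds
Delay in ms = 10000 * 1000 / 300000
Delay = 33.3333 ms
Rounded to 2 dp = 33.33 ms

33.33


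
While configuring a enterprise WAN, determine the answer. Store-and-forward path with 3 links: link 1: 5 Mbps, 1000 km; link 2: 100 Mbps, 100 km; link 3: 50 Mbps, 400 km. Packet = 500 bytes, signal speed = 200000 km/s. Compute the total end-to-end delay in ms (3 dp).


Packet = 500 bytes = 4000 bits. Store-and-forward: sum (t_trans + t_prop) per link.
Link 1: t_trans = 4000/(5*10^6) s = 0.8000 ms; t_prop = 1000/200000 s = 5.0000 ms; subtotal = 5.8000 ms
Link 2: t_trans = 4000/(100*10^6) s = 0.0400 ms; t_prop = 100/200000 s = 0.5000 ms; subtotal = 0.5400 ms
Link 3: t_trans = 4000/(50*10^6) s = 0.0800 ms; t_prop = 400/200000 s = 2.0000 ms; subtotal = 2.0800 ms
End-to-end = 5.8000 + 0.5400 + 2.0800 = 8.4200 ms -> 8.420 ms (3 dp)

8.420


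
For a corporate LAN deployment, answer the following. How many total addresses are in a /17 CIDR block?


Given: CIDR prefix /17
Host bits = 32 - 17 = 15
Total addresses = 2^15 = 32768

32768


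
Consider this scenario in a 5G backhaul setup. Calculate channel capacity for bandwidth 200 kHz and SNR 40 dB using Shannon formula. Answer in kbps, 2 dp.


Given: B = 200 kHz, SNR = 40 dB
SNR linear = 10^(40/10) = 10000
1 + SNR = 10001
log2(10001) = 13.2878566418
C = 200 * 1000 * 13.2878566418 = 2657571.3284 bps
C = 2657.571328 kbps -> 2657.57 kbps (2 dp)

2657.57


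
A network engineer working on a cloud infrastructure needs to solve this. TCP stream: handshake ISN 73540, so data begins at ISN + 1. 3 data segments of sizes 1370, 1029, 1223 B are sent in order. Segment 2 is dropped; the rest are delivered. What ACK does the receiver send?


SYN uses sequence number 73540; first data byte = ISN + 1 = 73541.
Segment 1: SEQ = 73541, len = 1370 B, covers [73541, 74910]
Segment 2: SEQ = 74911, len = 1029 B, covers [74911, 75939] [LOST]
Segment 3: SEQ = 75940, len = 1223 B, covers [75940, 77162]
In-order data received: bytes [73541, 74910] (segments 1..1).
Segment 2 missing -> gap begins at byte 74911; later segments buffered out of order.
Cumulative ACK = next expected in-order byte = 73541 + 1370 = 74911

74911


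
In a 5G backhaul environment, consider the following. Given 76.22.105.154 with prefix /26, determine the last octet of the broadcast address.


Given: IP = 76.22.105.154, prefix = /26
Host bits = 32 - 26 = 6
Network last octet = 154 AND mask = 128
Host part size = 2^6 - 1 = 63
Broadcast last octet = 128 OR 63 = 191

191


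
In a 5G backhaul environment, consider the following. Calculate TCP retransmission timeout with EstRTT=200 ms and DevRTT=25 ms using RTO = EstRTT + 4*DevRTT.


Given: EstRTT = 200 ms, DevRTT = 25 ms
Timeout = EstRTT + 4 * DevRTT
4 * DevRTT = 4 * 25 = 100
Timeout = 200 + 100 = 300 ms

300


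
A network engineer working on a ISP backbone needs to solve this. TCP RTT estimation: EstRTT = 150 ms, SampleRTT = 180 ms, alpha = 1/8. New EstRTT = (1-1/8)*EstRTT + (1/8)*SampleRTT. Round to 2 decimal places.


Given: EstRTT = 150 ms, SampleRTT = 180 ms, alpha = 1/8
New EstRTT = (1 - alpha) * EstRTT + alpha * SampleRTT
(7/8) * 150 = 131.25
(1/8) * 180 = 22.5
New EstRTT = 131.25 + 22.5 = 153.75 ms -> 153.75 ms (2 dp)

153.75


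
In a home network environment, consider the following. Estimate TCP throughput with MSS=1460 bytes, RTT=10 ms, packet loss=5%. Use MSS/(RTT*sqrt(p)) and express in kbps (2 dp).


Given: MSS = 1460 bytes, RTT = 10 ms, loss = 5%
RTT in seconds = 10 / 1000 = 0.01
Loss rate = 5% = 0.05
sqrt(loss) = sqrt(0.05) = 0.223606797750
Throughput (bytes/s) = 1460 / (0.01 * 0.223606797750) = 652931.8494
Throughput (kbps) = 652931.8494 * 8 / 1000 = 5223.454795 -> 5223.45 kbps (2 dp)

5223.45


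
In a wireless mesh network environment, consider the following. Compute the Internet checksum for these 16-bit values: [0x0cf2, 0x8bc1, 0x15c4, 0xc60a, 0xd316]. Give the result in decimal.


Given words: [0x0cf2, 0x8bc1, 0x15c4, 0xc60a, 0xd316]
Step 1: Sum all words
Raw sum = 3314 + 35777 + 5572 + 50698 + 54038 = 149399
Step 2: Fold carry: (18327 + 2) = 18329
One's complement = ~18329 & 0xFFFF = 47206

47206


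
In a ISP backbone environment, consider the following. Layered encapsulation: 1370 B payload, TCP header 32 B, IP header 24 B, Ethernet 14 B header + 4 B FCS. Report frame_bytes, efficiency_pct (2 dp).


TCP segment = 1370 + 32 = 1402 B
IP packet = 1402 + 24 = 1426 B
Ethernet frame = 1426 + 14 + 4 = 1444 B
Efficiency = app / frame = 1370 / 1444 = 0.948753 = 94.8753% -> 94.88% (2 dp)

1444, 94.88


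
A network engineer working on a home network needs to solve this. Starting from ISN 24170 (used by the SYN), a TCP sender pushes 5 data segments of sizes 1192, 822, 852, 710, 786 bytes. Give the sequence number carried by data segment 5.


The SYN occupies sequence number ISN = 24170, so the first data byte is ISN + 1 = 24171.
SEQ of data segment i = (ISN + 1) + sum of payload sizes of segments 1..i-1.
Segment 1: SEQ = 24171, payload = 1192 bytes
Segment 2: SEQ = 25363, payload = 822 bytes
Segment 3: SEQ = 26185, payload = 852 bytes
Segment 4: SEQ = 27037, payload = 710 bytes
Segment 5: SEQ = 27747, payload = 786 bytes
SEQ of segment 5 = 24171 + 1192 + 822 + 852 + 710 = 27747

27747


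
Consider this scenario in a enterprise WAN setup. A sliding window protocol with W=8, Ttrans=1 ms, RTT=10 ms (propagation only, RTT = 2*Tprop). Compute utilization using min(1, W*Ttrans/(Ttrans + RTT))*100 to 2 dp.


Given: W = 8, Ttrans = 1 ms, RTT = 10 ms (= 2 * Tprop, Tprop = 5 ms)
Cycle time = Ttrans + RTT = 1 + 10 = 11 ms (first packet sent until its ACK returns)
W * Ttrans = 8 * 1 = 8 ms of sending per cycle
W * Ttrans / (Ttrans + RTT) = 8 / 11 = 0.727273
U = min(1, 0.727273) = 0.727273
U% = 72.73%

72.73


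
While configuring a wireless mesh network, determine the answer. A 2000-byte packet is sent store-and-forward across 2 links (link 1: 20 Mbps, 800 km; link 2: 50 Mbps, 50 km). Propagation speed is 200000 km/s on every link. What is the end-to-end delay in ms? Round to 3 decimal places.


Packet = 2000 bytes = 16000 bits. Store-and-forward: sum (t_trans + t_prop) per link.
Link 1: t_trans = 16000/(20*10^6) s = 0.8000 ms; t_prop = 800/200000 s = 4.0000 ms; subtotal = 4.8000 ms
Link 2: t_trans = 16000/(50*10^6) s = 0.3200 ms; t_prop = 50/200000 s = 0.2500 ms; subtotal = 0.5700 ms
End-to-end = 4.8000 + 0.5700 = 5.3700 ms -> 5.370 ms (3 dp)

5.370


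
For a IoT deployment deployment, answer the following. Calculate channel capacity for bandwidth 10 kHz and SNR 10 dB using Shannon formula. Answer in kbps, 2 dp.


Given: B = 10 kHz, SNR = 10 dB
SNR linear = 10^(10/10) = 10
1 + SNR = 11
log2(11) = 3.4594316186
C = 10 * 1000 * 3.4594316186 = 34594.3162 bps
C = 34.594316 kbps -> 34.59 kbps (2 dp)

34.59


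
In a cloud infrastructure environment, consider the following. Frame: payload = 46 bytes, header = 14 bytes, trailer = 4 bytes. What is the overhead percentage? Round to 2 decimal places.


Given: payload = 46 B, header = 14 B, trailer = 4 B
Overhead bytes = header + trailer = 14 + 4 = 18
Total frame = payload + overhead = 46 + 18 = 64
Overhead % = 18 / 64 * 100 = 28.1250% -> 28.13% (2 dp)

28.13


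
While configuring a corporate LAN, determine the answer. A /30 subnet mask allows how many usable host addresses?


Given: subnet mask /30
Host bits = 32 - 30 = 2
Total addresses = 2^2 = 4
Usable hosts = 4 - 2 (network + broadcast) = 2

2


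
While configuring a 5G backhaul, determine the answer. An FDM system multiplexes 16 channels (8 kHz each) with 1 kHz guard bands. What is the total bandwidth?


Given: 16 channels, 8 kHz each, guard = 1 kHz
Channel bandwidth = 16 * 8 = 128 kHz
Guard bands = 15 gaps * 1 kHz = 15 kHz
Total = 128 + 15 = 143 kHz

143


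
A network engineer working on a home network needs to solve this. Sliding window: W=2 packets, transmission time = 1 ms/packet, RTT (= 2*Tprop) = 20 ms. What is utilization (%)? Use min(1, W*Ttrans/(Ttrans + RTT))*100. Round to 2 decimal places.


Given: W = 2, Ttrans = 1 ms, RTT = 20 ms (= 2 * Tprop, Tprop = 10 ms)
Cycle time = Ttrans + RTT = 1 + 20 = 21 ms (first packet sent until its ACK returns)
W * Ttrans = 2 * 1 = 2 ms of sending per cycle
W * Ttrans / (Ttrans + RTT) = 2 / 21 = 0.095238
U = min(1, 0.095238) = 0.095238
U% = 9.52%

9.52


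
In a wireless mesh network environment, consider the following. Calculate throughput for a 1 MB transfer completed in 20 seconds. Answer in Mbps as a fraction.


Given: file = 1 MB, time = 20 s
File in Mb = 1 * 8 = 8 Mb
Throughput = 8 / 20 Mbps
Throughput = 2/5 Mbps

2/5


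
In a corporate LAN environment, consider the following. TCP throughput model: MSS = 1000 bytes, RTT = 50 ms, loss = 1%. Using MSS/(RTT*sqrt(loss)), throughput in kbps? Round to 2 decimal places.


Given: MSS = 1000 bytes, RTT = 50 ms, loss = 1%
RTT in seconds = 50 / 1000 = 0.05
Loss rate = 1% = 0.01
sqrt(loss) = sqrt(0.01) = 0.1
Throughput (bytes/s) = 1000 / (0.05 * 0.1) = 200000.0000
Throughput (kbps) = 200000.0000 * 8 / 1000 = 1600.000000 -> 1600.00 kbps (2 dp)

1600.00


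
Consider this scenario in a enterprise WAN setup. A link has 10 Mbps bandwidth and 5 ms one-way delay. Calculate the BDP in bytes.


Given: bandwidth = 10 Mbps, delay = 5 ms
BDP in bits = 10 * 10^6 * 5 / 1000
BDP in bits = 50000
BDP in bytes = 50000 / 8 = 6250

6250


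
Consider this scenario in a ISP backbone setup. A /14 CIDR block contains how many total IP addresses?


Given: CIDR prefix /14
Host bits = 32 - 14 = 18
Total addresses = 2^18 = 262144

262144


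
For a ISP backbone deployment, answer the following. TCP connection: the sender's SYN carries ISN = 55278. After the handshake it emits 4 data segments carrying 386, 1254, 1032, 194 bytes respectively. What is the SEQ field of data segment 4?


The SYN occupies sequence number ISN = 55278, so the first data byte is ISN + 1 = 55279.
SEQ of data segment i = (ISN + 1) + sum of payload sizes of segments 1..i-1.
Segment 1: SEQ = 55279, payload = 386 bytes
Segment 2: SEQ = 55665, payload = 1254 bytes
Segment 3: SEQ = 56919, payload = 1032 bytes
Segment 4: SEQ = 57951, payload = 194 bytes
SEQ of segment 4 = 55279 + 386 + 1254 + 1032 = 57951

57951


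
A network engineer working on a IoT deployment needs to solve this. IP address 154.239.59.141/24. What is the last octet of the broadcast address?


Given: IP = 154.239.59.141, prefix = /24
Host bits = 32 - 24 = 8
Network last octet = 141 AND mask = 0
Host part size = 2^8 - 1 = 255
Broadcast last octet = 0 OR 255 = 255

255


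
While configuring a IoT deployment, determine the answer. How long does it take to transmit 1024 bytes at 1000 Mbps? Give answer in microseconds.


Given: packet = 1024 bytes, bandwidth = 1000 Mbps
Packet in bits = 1024 * 8 = 8192 bits
Bandwidth = 1000 * 10^6 = 1000000000 bps
Time = 8192 / 1000000000 seconds
Time in us = 8192 * 10^6 / 1000000000 = 8.192

8.192


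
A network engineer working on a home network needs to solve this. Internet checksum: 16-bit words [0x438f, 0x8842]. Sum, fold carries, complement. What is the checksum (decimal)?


Given words: [0x438f, 0x8842]
Step 1: Sum all words
Raw sum = 17295 + 34882 = 52177
One's complement = ~52177 & 0xFFFF = 13358

13358


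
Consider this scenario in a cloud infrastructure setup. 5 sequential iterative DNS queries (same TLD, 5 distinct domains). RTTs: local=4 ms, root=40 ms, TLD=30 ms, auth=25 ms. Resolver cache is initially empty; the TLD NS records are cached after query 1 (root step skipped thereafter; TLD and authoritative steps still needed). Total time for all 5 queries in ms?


Lookup 1 (cold cache): local + root + TLD + auth = 4 + 40 + 30 + 25 = 99 ms
Lookups 2..5 (TLD NS cached -> skip root; new domain -> still ask TLD and auth): local + TLD + auth = 4 + 30 + 25 = 59 ms each
Remaining 4 lookups: 4 * 59 = 236 ms
Total = 99 + 236 = 335 ms

335


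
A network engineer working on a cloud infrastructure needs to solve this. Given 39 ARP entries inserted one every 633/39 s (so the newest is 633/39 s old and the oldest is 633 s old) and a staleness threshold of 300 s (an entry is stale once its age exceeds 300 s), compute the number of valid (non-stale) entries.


Ages are k * 633/39 s for k = 1..39 (spacing = 16.2308 s).
Entry k is valid iff k * 633/39 <= 300 iff k <= 39 * 300 / 633 = 18.4834
n_valid = floor(18.4834) = 18
(n_stale = 39 - 18 = 21)

18


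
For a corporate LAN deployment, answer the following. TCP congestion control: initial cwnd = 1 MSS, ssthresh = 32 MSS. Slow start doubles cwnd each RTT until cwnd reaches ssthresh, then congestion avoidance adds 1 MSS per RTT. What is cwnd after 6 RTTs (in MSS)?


RTT 0: cwnd = 1 MSS (initial)
RTT 1: cwnd = 2 MSS (slow start, doubled)
RTT 2: cwnd = 4 MSS (slow start, doubled)
RTT 3: cwnd = 8 MSS (slow start, doubled)
RTT 4: cwnd = 16 MSS (slow start, doubled)
RTT 5: cwnd = 32 MSS (slow start, doubled)
RTT 6: cwnd = 33 MSS (congestion avoidance, +1)

33


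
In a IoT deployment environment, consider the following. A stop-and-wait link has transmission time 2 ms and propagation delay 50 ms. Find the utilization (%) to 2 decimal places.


Given: Ttrans = 2 ms, Tprop = 50 ms
RTT = 2 * Tprop = 2 * 50 = 100 ms
U = Ttrans / (Ttrans + RTT)
U = 2 / (2 + 100)
U = 2 / 102 = 0.019608
U% = 1.96%

1.96


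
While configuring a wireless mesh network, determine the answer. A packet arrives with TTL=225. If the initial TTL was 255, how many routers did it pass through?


Given: initial TTL = 255, received TTL = 225
Hops = initial TTL - received TTL
Hops = 255 - 225 = 30

30


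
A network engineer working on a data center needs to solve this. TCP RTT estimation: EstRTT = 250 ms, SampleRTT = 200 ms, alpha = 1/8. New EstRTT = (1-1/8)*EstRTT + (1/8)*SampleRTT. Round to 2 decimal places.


Given: EstRTT = 250 ms, SampleRTT = 200 ms, alpha = 1/8
New EstRTT = (1 - alpha) * EstRTT + alpha * SampleRTT
(7/8) * 250 = 218.75
(1/8) * 200 = 25
New EstRTT = 218.75 + 25 = 243.75 ms -> 243.75 ms (2 dp)

243.75


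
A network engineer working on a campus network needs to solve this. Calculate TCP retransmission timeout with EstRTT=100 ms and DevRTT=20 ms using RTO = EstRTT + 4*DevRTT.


Given: EstRTT = 100 ms, DevRTT = 20 ms
Timeout = EstRTT + 4 * DevRTT
4 * DevRTT = 4 * 20 = 80
Timeout = 100 + 80 = 180 ms

180


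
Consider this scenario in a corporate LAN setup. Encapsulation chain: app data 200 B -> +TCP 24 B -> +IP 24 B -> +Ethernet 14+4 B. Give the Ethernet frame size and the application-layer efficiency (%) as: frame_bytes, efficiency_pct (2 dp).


TCP segment = 200 + 24 = 224 B
IP packet = 224 + 24 = 248 B
Ethernet frame = 248 + 14 + 4 = 266 B
Efficiency = app / frame = 200 / 266 = 0.751880 = 75.1880% -> 75.19% (2 dp)

266, 75.19


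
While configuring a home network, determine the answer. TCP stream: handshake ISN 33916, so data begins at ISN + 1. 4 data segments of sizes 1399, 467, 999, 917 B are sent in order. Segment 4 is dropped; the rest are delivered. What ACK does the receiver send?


SYN uses sequence number 33916; first data byte = ISN + 1 = 33917.
Segment 1: SEQ = 33917, len = 1399 B, covers [33917, 35315]
Segment 2: SEQ = 35316, len = 467 B, covers [35316, 35782]
Segment 3: SEQ = 35783, len = 999 B, covers [35783, 36781]
Segment 4: SEQ = 36782, len = 917 B, covers [36782, 37698] [LOST]
In-order data received: bytes [33917, 36781] (segments 1..3).
Segment 4 missing -> gap begins at byte 36782.
Cumulative ACK = next expected in-order byte = 33917 + 1399 + 467 + 999 = 36782

36782


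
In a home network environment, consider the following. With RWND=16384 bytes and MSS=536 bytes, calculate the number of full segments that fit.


Given: RWND = 16384 bytes, MSS = 536 bytes
Full segments = floor(RWND / MSS)
Full segments = floor(16384 / 536)
Full segments = floor(30.5672) = 30

30


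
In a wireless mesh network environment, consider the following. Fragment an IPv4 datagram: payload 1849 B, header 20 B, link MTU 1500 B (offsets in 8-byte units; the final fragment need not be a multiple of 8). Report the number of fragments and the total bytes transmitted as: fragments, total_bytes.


Max data per non-final fragment = floor((MTU - header)/8)*8 = floor((1500 - 20)/8)*8 = floor(1480/8)*8 = 1480 B
Final fragment needs no 8-byte alignment: it can carry up to MTU - header = 1480 B
Non-final fragments needed = ceil((payload - 1480) / 1480) = ceil(369/1480) = ceil(0.2493) = 1
Number of fragments = 1 + 1 = 2
Fragment sizes (data): 1 * 1480 B + 369 B (last, 369 <= 1480 OK)
Total bytes sent = payload + n_frags * header = 1849 + 2*20 = 1849 + 40 = 1889 B

2, 1889


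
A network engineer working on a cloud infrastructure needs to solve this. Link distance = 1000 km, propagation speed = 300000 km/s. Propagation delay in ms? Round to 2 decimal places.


Given: distance = 1000 km, speed = 300000 km/s
Delay = distance / speed = 1000 / 300000 seconds
Delay in ms = 1000 * 1000 / 300000
Delay = 3.3333 ms
Rounded to 2 dp = 3.33 ms

3.33


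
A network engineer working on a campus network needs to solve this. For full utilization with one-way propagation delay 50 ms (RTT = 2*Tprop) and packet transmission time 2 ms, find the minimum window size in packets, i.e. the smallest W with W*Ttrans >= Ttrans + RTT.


Given: Ttrans = 2 ms, RTT = 100 ms (= 2 * Tprop, Tprop = 50 ms)
Time until first ACK returns = Ttrans + RTT = 2 + 100 = 102 ms
Need W * Ttrans >= Ttrans + RTT  ->  W >= (Ttrans + RTT) / Ttrans
(Ttrans + RTT) / Ttrans = 102 / 2 = 51
W_min = ceil(51) = 51

51


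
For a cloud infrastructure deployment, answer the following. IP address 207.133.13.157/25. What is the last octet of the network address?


Given: IP = 207.133.13.157, prefix = /25
Subnet mask = 255.255.255.128
Last octet of IP: 157
Last octet of mask: 128
Network last octet = 157 AND 128 = 128

128


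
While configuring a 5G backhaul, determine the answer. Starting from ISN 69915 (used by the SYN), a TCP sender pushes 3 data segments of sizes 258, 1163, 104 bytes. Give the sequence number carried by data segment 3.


The SYN occupies sequence number ISN = 69915, so the first data byte is ISN + 1 = 69916.
SEQ of data segment i = (ISN + 1) + sum of payload sizes of segments 1..i-1.
Segment 1: SEQ = 69916, payload = 258 bytes
Segment 2: SEQ = 70174, payload = 1163 bytes
Segment 3: SEQ = 71337, payload = 104 bytes
SEQ of segment 3 = 69916 + 258 + 1163 = 71337

71337


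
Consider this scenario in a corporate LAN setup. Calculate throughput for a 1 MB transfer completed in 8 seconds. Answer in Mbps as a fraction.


Given: file = 1 MB, time = 8 s
File in Mb = 1 * 8 = 8 Mb
Throughput = 8 / 8 Mbps
Throughput = 1 Mbps

1


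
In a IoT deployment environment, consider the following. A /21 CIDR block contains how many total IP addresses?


Given: CIDR prefix /21
Host bits = 32 - 21 = 11
Total addresses = 2^11 = 2048

2048


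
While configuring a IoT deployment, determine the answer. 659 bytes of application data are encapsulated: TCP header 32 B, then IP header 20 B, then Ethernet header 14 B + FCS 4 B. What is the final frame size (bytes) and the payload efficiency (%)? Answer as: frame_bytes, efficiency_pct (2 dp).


TCP segment = 659 + 32 = 691 B
IP packet = 691 + 20 = 711 B
Ethernet frame = 711 + 14 + 4 = 729 B
Efficiency = app / frame = 659 / 729 = 0.903978 = 90.3978% -> 90.40% (2 dp)

729, 90.40


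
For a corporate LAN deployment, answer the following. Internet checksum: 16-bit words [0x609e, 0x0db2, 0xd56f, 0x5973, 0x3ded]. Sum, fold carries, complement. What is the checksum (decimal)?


Given words: [0x609e, 0x0db2, 0xd56f, 0x5973, 0x3ded]
Step 1: Sum all words
Raw sum = 24734 + 3506 + 54639 + 22899 + 15853 = 121631
Step 2: Fold carry: (56095 + 1) = 56096
One's complement = ~56096 & 0xFFFF = 9439

9439


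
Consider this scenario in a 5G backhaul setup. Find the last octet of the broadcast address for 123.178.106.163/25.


Given: IP = 123.178.106.163, prefix = /25
Host bits = 32 - 25 = 7
Network last octet = 163 AND mask = 128
Host part size = 2^7 - 1 = 127
Broadcast last octet = 128 OR 127 = 255

255


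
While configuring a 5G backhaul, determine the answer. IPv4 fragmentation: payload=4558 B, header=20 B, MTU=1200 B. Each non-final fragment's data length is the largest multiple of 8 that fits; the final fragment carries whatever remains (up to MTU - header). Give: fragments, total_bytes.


Max data per non-final fragment = floor((MTU - header)/8)*8 = floor((1200 - 20)/8)*8 = floor(1180/8)*8 = 1176 B
Final fragment needs no 8-byte alignment: it can carry up to MTU - header = 1180 B
Non-final fragments needed = ceil((payload - 1180) / 1176) = ceil(3378/1176) = ceil(2.8724) = 3
Number of fragments = 3 + 1 = 4
Fragment sizes (data): 3 * 1176 B + 1030 B (last, 1030 <= 1180 OK)
Total bytes sent = payload + n_frags * header = 4558 + 4*20 = 4558 + 80 = 4638 B

4, 4638


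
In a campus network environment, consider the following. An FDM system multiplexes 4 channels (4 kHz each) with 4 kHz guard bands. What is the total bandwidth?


Given: 4 channels, 4 kHz each, guard = 4 kHz
Channel bandwidth = 4 * 4 = 16 kHz
Guard bands = 3 gaps * 4 kHz = 12 kHz
Total = 16 + 12 = 28 kHz

28


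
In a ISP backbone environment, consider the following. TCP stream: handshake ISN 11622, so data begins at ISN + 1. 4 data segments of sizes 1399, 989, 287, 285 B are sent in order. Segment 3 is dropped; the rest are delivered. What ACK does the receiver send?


SYN uses sequence number 11622; first data byte = ISN + 1 = 11623.
Segment 1: SEQ = 11623, len = 1399 B, covers [11623, 13021]
Segment 2: SEQ = 13022, len = 989 B, covers [13022, 14010]
Segment 3: SEQ = 14011, len = 287 B, covers [14011, 14297] [LOST]
Segment 4: SEQ = 14298, len = 285 B, covers [14298, 14582]
In-order data received: bytes [11623, 14010] (segments 1..2).
Segment 3 missing -> gap begins at byte 14011; later segments buffered out of order.
Cumulative ACK = next expected in-order byte = 11623 + 1399 + 989 = 14011

14011


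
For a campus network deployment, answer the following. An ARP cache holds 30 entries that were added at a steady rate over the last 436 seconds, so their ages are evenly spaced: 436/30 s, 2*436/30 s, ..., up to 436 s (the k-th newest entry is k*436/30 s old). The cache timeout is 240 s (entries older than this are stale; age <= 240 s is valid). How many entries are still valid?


Ages are k * 436/30 s for k = 1..30 (spacing = 14.5333 s).
Entry k is valid iff k * 436/30 <= 240 iff k <= 30 * 240 / 436 = 16.5138
n_valid = floor(16.5138) = 16
(n_stale = 30 - 16 = 14)

16


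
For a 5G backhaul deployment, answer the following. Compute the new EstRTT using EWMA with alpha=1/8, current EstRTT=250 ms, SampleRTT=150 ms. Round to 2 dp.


Given: EstRTT = 250 ms, SampleRTT = 150 ms, alpha = 1/8
New EstRTT = (1 - alpha) * EstRTT + alpha * SampleRTT
(7/8) * 250 = 218.75
(1/8) * 150 = 18.75
New EstRTT = 218.75 + 18.75 = 237.5 ms -> 237.50 ms (2 dp)

237.50


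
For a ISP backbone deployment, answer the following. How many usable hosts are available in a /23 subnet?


Given: subnet mask /23
Host bits = 32 - 23 = 9
Total addresses = 2^9 = 512
Usable hosts = 512 - 2 (network + broadcast) = 510

510


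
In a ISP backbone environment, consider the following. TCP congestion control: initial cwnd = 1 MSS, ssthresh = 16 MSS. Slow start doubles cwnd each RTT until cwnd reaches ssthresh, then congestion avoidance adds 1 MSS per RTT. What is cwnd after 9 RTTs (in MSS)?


RTT 0: cwnd = 1 MSS (initial)
RTT 1: cwnd = 2 MSS (slow start, doubled)
RTT 2: cwnd = 4 MSS (slow start, doubled)
RTT 3: cwnd = 8 MSS (slow start, doubled)
RTT 4: cwnd = 16 MSS (slow start, doubled)
RTT 5: cwnd = 17 MSS (congestion avoidance, +1)
RTT 6: cwnd = 18 MSS (congestion avoidance, +1)
RTT 7: cwnd = 19 MSS (congestion avoidance, +1)
RTT 8: cwnd = 20 MSS (congestion avoidance, +1)
RTT 9: cwnd = 21 MSS (congestion avoidance, +1)

21


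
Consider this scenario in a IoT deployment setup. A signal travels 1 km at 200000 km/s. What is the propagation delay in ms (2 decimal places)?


Given: distance = 1 km, speed = 200000 km/s
Delay = distance / speed = 1 / 200000 seconds
Delay in ms = 1 * 1000 / 200000
Delay = 0.0050 ms
Rounded to 2 dp = 0.01 ms

0.01


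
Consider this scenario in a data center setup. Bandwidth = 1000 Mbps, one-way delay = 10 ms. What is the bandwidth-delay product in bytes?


Given: bandwidth = 1000 Mbps, delay = 10 ms
BDP in bits = 1000 * 10^6 * 10 / 1000
BDP in bits = 10000000
BDP in bytes = 10000000 / 8 = 1250000

1250000


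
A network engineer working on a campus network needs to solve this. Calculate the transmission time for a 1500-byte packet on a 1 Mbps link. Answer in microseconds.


Given: packet = 1500 bytes, bandwidth = 1 Mbps
Packet in bits = 1500 * 8 = 12000 bits
Bandwidth = 1 * 10^6 = 1000000 bps
Time = 12000 / 1000000 seconds
Time in us = 12000 * 10^6 / 1000000 = 12000

12000


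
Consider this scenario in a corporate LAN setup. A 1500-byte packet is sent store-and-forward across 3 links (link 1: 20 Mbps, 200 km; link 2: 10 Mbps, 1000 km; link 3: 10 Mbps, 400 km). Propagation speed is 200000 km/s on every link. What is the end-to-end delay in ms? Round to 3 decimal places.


Packet = 1500 bytes = 12000 bits. Store-and-forward: sum (t_trans + t_prop) per link.
Link 1: t_trans = 12000/(20*10^6) s = 0.6000 ms; t_prop = 200/200000 s = 1.0000 ms; subtotal = 1.6000 ms
Link 2: t_trans = 12000/(10*10^6) s = 1.2000 ms; t_prop = 1000/200000 s = 5.0000 ms; subtotal = 6.2000 ms
Link 3: t_trans = 12000/(10*10^6) s = 1.2000 ms; t_prop = 400/200000 s = 2.0000 ms; subtotal = 3.2000 ms
End-to-end = 1.6000 + 6.2000 + 3.2000 = 11.0000 ms -> 11.000 ms (3 dp)

11.000


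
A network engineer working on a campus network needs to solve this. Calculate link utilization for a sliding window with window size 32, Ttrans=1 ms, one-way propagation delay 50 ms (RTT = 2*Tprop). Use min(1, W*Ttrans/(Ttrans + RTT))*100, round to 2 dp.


Given: W = 32, Ttrans = 1 ms, RTT = 100 ms (= 2 * Tprop, Tprop = 50 ms)
Cycle time = Ttrans + RTT = 1 + 100 = 101 ms (first packet sent until its ACK returns)
W * Ttrans = 32 * 1 = 32 ms of sending per cycle
W * Ttrans / (Ttrans + RTT) = 32 / 101 = 0.316832
U = min(1, 0.316832) = 0.316832
U% = 31.68%

31.68


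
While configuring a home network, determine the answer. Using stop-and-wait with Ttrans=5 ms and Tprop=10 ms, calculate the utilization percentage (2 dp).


Given: Ttrans = 5 ms, Tprop = 10 ms
RTT = 2 * Tprop = 2 * 10 = 20 ms
U = Ttrans / (Ttrans + RTT)
U = 5 / (5 + 20)
U = 5 / 25 = 0.2
U% = 20.00%

20.00


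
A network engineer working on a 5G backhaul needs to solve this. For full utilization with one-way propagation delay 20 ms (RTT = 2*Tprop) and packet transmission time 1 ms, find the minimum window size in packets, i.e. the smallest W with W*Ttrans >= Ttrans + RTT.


Given: Ttrans = 1 ms, RTT = 40 ms (= 2 * Tprop, Tprop = 20 ms)
Time until first ACK returns = Ttrans + RTT = 1 + 40 = 41 ms
Need W * Ttrans >= Ttrans + RTT  ->  W >= (Ttrans + RTT) / Ttrans
(Ttrans + RTT) / Ttrans = 41 / 1 = 41
W_min = ceil(41) = 41

41


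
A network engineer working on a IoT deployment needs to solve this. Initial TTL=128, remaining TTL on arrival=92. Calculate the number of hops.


Given: initial TTL = 128, received TTL = 92
Hops = initial TTL - received TTL
Hops = 128 - 92 = 36

36


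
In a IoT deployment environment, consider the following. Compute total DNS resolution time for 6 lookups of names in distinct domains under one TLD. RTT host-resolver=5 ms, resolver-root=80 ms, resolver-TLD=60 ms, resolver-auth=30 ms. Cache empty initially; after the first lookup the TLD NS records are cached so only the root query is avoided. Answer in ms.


Lookup 1 (cold cache): local + root + TLD + auth = 5 + 80 + 60 + 30 = 175 ms
Lookups 2..6 (TLD NS cached -> skip root; new domain -> still ask TLD and auth): local + TLD + auth = 5 + 60 + 30 = 95 ms each
Remaining 5 lookups: 5 * 95 = 475 ms
Total = 175 + 475 = 650 ms

650


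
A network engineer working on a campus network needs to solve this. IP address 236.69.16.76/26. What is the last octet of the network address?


Given: IP = 236.69.16.76, prefix = /26
Subnet mask = 255.255.255.192
Last octet of IP: 76
Last octet of mask: 192
Network last octet = 76 AND 192 = 64

64


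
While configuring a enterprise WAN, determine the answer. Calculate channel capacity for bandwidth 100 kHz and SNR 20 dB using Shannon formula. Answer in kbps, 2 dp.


Given: B = 100 kHz, SNR = 20 dB
SNR linear = 10^(20/10) = 100
1 + SNR = 101
log2(101) = 6.6582114828
C = 100 * 1000 * 6.6582114828 = 665821.1483 bps
C = 665.821148 kbps -> 665.82 kbps (2 dp)

665.82


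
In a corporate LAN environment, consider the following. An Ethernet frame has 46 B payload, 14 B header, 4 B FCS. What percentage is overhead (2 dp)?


Given: payload = 46 B, header = 14 B, trailer = 4 B
Overhead bytes = header + trailer = 14 + 4 = 18
Total frame = payload + overhead = 46 + 18 = 64
Overhead % = 18 / 64 * 100 = 28.1250% -> 28.13% (2 dp)

28.13


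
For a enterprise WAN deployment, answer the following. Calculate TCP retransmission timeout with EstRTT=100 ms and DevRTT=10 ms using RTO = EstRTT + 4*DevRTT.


Given: EstRTT = 100 ms, DevRTT = 10 ms
Timeout = EstRTT + 4 * DevRTT
4 * DevRTT = 4 * 10 = 40
Timeout = 100 + 40 = 140 ms

140


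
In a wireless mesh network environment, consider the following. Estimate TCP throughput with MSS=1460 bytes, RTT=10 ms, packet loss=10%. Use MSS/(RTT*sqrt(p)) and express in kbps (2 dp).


Given: MSS = 1460 bytes, RTT = 10 ms, loss = 10%
RTT in seconds = 10 / 1000 = 0.01
Loss rate = 10% = 0.1
sqrt(loss) = sqrt(0.1) = 0.316227766017
Throughput (bytes/s) = 1460 / (0.01 * 0.316227766017) = 461692.5384
Throughput (kbps) = 461692.5384 * 8 / 1000 = 3693.540307 -> 3693.54 kbps (2 dp)

3693.54


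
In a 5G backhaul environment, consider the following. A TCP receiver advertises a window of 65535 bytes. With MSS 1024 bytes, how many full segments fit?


Given: RWND = 65535 bytes, MSS = 1024 bytes
Full segments = floor(RWND / MSS)
Full segments = floor(65535 / 1024)
Full segments = floor(63.999) = 63

63


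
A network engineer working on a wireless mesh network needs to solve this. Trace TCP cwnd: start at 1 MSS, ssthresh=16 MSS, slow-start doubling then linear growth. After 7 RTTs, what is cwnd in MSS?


RTT 0: cwnd = 1 MSS (initial)
RTT 1: cwnd = 2 MSS (slow start, doubled)
RTT 2: cwnd = 4 MSS (slow start, doubled)
RTT 3: cwnd = 8 MSS (slow start, doubled)
RTT 4: cwnd = 16 MSS (slow start, doubled)
RTT 5: cwnd = 17 MSS (congestion avoidance, +1)
RTT 6: cwnd = 18 MSS (congestion avoidance, +1)
RTT 7: cwnd = 19 MSS (congestion avoidance, +1)

19


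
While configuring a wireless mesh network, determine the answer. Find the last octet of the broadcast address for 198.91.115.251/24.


Given: IP = 198.91.115.251, prefix = /24
Host bits = 32 - 24 = 8
Network last octet = 251 AND mask = 0
Host part size = 2^8 - 1 = 255
Broadcast last octet = 0 OR 255 = 255

255


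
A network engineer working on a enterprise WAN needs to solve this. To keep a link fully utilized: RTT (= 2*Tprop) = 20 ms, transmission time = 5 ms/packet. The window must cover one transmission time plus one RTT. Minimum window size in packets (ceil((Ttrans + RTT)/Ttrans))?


Given: Ttrans = 5 ms, RTT = 20 ms (= 2 * Tprop, Tprop = 10 ms)
Time until first ACK returns = Ttrans + RTT = 5 + 20 = 25 ms
Need W * Ttrans >= Ttrans + RTT  ->  W >= (Ttrans + RTT) / Ttrans
(Ttrans + RTT) / Ttrans = 25 / 5 = 5
W_min = ceil(5) = 5

5


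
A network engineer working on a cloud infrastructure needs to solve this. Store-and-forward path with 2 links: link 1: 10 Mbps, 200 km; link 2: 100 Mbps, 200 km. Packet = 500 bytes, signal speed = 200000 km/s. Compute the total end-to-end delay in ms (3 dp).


Packet = 500 bytes = 4000 bits. Store-and-forward: sum (t_trans + t_prop) per link.
Link 1: t_trans = 4000/(10*10^6) s = 0.4000 ms; t_prop = 200/200000 s = 1.0000 ms; subtotal = 1.4000 ms
Link 2: t_trans = 4000/(100*10^6) s = 0.0400 ms; t_prop = 200/200000 s = 1.0000 ms; subtotal = 1.0400 ms
End-to-end = 1.4000 + 1.0400 = 2.4400 ms -> 2.440 ms (3 dp)

2.440


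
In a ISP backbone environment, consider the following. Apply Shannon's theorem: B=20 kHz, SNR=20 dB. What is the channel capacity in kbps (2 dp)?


Given: B = 20 kHz, SNR = 20 dB
SNR linear = 10^(20/10) = 100
1 + SNR = 101
log2(101) = 6.6582114828
C = 20 * 1000 * 6.6582114828 = 133164.2297 bps
C = 133.164230 kbps -> 133.16 kbps (2 dp)

133.16


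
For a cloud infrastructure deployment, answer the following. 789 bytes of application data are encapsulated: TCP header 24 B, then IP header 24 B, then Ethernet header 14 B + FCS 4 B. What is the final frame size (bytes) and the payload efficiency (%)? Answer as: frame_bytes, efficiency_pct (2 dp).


TCP segment = 789 + 24 = 813 B
IP packet = 813 + 24 = 837 B
Ethernet frame = 837 + 14 + 4 = 855 B
Efficiency = app / frame = 789 / 855 = 0.922807 = 92.2807% -> 92.28% (2 dp)

855, 92.28


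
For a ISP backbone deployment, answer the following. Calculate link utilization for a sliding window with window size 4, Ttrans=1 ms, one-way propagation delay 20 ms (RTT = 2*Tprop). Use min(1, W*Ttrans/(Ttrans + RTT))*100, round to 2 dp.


Given: W = 4, Ttrans = 1 ms, RTT = 40 ms (= 2 * Tprop, Tprop = 20 ms)
Cycle time = Ttrans + RTT = 1 + 40 = 41 ms (first packet sent until its ACK returns)
W * Ttrans = 4 * 1 = 4 ms of sending per cycle
W * Ttrans / (Ttrans + RTT) = 4 / 41 = 0.097561
U = min(1, 0.097561) = 0.097561
U% = 9.76%

9.76


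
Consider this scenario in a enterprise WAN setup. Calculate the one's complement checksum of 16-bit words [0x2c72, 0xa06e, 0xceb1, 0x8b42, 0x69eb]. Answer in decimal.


Given words: [0x2c72, 0xa06e, 0xceb1, 0x8b42, 0x69eb]
Step 1: Sum all words
Raw sum = 11378 + 41070 + 52913 + 35650 + 27115 = 168126
Step 2: Fold carry: (37054 + 2) = 37056
One's complement = ~37056 & 0xFFFF = 28479

28479


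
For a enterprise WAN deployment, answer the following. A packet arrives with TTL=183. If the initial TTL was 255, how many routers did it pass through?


Given: initial TTL = 255, received TTL = 183
Hops = initial TTL - received TTL
Hops = 255 - 183 = 72

72


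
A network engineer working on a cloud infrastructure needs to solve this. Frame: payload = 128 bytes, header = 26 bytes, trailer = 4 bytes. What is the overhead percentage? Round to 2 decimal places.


Given: payload = 128 B, header = 26 B, trailer = 4 B
Overhead bytes = header + trailer = 26 + 4 = 30
Total frame = payload + overhead = 128 + 30 = 158
Overhead % = 30 / 158 * 100 = 18.9873% -> 18.99% (2 dp)

18.99


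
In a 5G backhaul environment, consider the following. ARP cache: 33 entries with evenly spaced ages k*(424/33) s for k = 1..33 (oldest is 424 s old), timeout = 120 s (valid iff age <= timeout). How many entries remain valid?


Ages are k * 424/33 s for k = 1..33 (spacing = 12.8485 s).
Entry k is valid iff k * 424/33 <= 120 iff k <= 33 * 120 / 424 = 9.3396
n_valid = floor(9.3396) = 9
(n_stale = 33 - 9 = 24)

9


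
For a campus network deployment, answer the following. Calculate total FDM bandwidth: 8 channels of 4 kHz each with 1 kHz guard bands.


Given: 8 channels, 4 kHz each, guard = 1 kHz
Channel bandwidth = 8 * 4 = 32 kHz
Guard bands = 7 gaps * 1 kHz = 7 kHz
Total = 32 + 7 = 39 kHz

39


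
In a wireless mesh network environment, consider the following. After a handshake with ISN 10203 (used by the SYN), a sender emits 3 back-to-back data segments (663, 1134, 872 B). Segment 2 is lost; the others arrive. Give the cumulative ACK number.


SYN uses sequence number 10203; first data byte = ISN + 1 = 10204.
Segment 1: SEQ = 10204, len = 663 B, covers [10204, 10866]
Segment 2: SEQ = 10867, len = 1134 B, covers [10867, 12000] [LOST]
Segment 3: SEQ = 12001, len = 872 B, covers [12001, 12872]
In-order data received: bytes [10204, 10866] (segments 1..1).
Segment 2 missing -> gap begins at byte 10867; later segments buffered out of order.
Cumulative ACK = next expected in-order byte = 10204 + 663 = 10867

10867


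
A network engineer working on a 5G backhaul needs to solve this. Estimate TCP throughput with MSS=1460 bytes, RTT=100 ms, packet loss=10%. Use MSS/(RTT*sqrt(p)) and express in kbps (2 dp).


Given: MSS = 1460 bytes, RTT = 100 ms, loss = 10%
RTT in seconds = 100 / 1000 = 0.1
Loss rate = 10% = 0.1
sqrt(loss) = sqrt(0.1) = 0.316227766017
Throughput (bytes/s) = 1460 / (0.1 * 0.316227766017) = 46169.2538
Throughput (kbps) = 46169.2538 * 8 / 1000 = 369.354031 -> 369.35 kbps (2 dp)

369.35


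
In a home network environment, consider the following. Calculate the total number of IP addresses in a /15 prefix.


Given: CIDR prefix /15
Host bits = 32 - 15 = 17
Total addresses = 2^17 = 131072

131072


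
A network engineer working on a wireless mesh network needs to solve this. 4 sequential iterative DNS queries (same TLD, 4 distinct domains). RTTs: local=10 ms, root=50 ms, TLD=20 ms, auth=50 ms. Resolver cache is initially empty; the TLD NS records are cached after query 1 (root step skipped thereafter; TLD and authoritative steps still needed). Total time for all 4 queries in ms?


Lookup 1 (cold cache): local + root + TLD + auth = 10 + 50 + 20 + 50 = 130 ms
Lookups 2..4 (TLD NS cached -> skip root; new domain -> still ask TLD and auth): local + TLD + auth = 10 + 20 + 50 = 80 ms each
Remaining 3 lookups: 3 * 80 = 240 ms
Total = 130 + 240 = 370 ms

370
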